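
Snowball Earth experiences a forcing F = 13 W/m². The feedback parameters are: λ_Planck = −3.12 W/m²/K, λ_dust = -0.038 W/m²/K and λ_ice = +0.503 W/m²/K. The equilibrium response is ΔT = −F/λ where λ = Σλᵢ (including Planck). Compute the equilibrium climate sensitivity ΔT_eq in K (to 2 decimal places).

4.90 K

Net feedback parameter λ = (−3.12) + (-0.038) + (+0.503) = -2.655 W/m²/K.
ΔT = −F/λ = −13/(-2.655) = 4.90 K.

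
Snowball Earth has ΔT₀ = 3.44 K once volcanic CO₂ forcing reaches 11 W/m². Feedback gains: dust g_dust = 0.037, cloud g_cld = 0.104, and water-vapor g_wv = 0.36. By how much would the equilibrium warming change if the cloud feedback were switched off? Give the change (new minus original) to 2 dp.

Original: g = 0.501, ΔT = 3.44/(1−0.501) = 6.8938 K.
Without cloud: g' = 0.397, ΔT' = 3.44/(1−0.397) = 5.7048 K.
Change = 5.7048 − 6.8938 = -1.19 K.

-1.19 K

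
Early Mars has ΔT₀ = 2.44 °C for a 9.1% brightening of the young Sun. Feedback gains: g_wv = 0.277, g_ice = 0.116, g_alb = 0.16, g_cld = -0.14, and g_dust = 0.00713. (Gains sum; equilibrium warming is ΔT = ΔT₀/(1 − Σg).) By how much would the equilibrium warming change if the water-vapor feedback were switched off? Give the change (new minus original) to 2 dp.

-1.36 °C

Original: g = 0.42013, ΔT = 2.44/(1−0.42013) = 4.2078 °C.
Without water-vapor: g' = 0.14313, ΔT' = 2.44/(1−0.14313) = 2.8476 °C.
Change = 2.8476 − 4.2078 = -1.36 °C.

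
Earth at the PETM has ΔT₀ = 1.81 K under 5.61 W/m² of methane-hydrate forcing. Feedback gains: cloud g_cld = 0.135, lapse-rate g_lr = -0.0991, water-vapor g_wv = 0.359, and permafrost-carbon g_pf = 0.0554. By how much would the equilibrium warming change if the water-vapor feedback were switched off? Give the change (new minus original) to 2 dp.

-1.30 K

Original: g = 0.4503, ΔT = 1.81/(1−0.4503) = 3.2927 K.
Without water-vapor: g' = 0.0913, ΔT' = 1.81/(1−0.0913) = 1.9919 K.
Change = 1.9919 − 3.2927 = -1.30 K.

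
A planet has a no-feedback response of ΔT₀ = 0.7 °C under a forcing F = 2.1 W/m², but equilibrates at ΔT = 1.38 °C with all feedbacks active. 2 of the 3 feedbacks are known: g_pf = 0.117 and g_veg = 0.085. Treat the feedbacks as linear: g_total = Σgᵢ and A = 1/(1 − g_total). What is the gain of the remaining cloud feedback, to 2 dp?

Amplification A = ΔT/ΔT₀ = 1.38/0.7 = 1.971.
Total gain g = 1 − 1/A = 1 − 1/1.971 = 0.4926.
Known gains sum to 0.117 + 0.085 = 0.202.
g_cld = 0.4926 − 0.202 = 0.29.

0.29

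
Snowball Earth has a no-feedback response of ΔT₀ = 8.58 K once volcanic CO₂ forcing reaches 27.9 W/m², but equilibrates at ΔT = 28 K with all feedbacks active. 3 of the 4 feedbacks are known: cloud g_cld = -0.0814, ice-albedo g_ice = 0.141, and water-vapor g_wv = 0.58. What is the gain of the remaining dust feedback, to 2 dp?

Amplification A = ΔT/ΔT₀ = 28/8.58 = 3.263.
Total gain g = 1 − 1/A = 1 − 1/3.263 = 0.6935.
Known gains sum to -0.0814 + 0.141 + 0.58 = 0.6396.
g_dust = 0.6935 − 0.6396 = 0.05.

0.05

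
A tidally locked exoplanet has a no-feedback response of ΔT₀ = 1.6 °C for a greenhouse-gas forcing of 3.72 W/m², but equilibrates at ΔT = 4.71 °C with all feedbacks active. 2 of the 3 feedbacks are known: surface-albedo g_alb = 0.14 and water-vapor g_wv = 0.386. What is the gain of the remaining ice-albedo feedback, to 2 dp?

Amplification A = ΔT/ΔT₀ = 4.71/1.6 = 2.944.
Total gain g = 1 − 1/A = 1 − 1/2.944 = 0.6603.
Known gains sum to 0.14 + 0.386 = 0.526.
g_ice = 0.6603 − 0.526 = 0.13.

0.13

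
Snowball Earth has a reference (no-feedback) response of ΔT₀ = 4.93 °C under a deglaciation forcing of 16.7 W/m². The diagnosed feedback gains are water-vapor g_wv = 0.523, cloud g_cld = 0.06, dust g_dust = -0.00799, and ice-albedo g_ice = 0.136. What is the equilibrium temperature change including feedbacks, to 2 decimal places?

Total gain g = 0.523 + 0.06 − 0.00799 + 0.136 = 0.71101.
Amplification A = 1/(1 − 0.71101) = 3.46.
ΔT = 4.93 × 3.46 = 17.06 °C.

17.06 °C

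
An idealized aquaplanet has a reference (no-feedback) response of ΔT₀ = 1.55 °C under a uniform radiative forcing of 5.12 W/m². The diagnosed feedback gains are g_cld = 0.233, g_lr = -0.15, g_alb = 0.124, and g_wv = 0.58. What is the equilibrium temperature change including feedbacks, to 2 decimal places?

7.28 °C

Total gain g = 0.233 − 0.15 + 0.124 + 0.58 = 0.787.
Amplification A = 1/(1 − 0.787) = 4.695.
ΔT = 1.55 × 4.695 = 7.28 °C.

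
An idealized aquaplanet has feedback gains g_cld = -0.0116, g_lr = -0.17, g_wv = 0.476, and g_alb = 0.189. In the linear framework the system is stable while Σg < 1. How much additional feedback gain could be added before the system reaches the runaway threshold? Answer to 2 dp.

0.52

Current total gain = -0.0116 − 0.17 + 0.476 + 0.189 = 0.4834.
Margin to runaway = 1 − 0.4834 = 0.52.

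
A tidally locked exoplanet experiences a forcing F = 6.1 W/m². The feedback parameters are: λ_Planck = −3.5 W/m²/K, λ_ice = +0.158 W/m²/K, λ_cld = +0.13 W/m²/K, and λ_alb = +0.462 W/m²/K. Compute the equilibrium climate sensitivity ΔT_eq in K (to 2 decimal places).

2.22 K

Net feedback parameter λ = (−3.5) + (+0.158) + (+0.13) + (+0.462) = -2.75 W/m²/K.
ΔT = −F/λ = −6.1/(-2.75) = 2.22 K.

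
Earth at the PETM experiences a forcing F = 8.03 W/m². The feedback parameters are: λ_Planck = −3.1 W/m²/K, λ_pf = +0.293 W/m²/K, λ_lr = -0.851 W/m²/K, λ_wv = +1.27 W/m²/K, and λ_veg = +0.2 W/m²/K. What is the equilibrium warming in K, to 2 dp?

3.67 K

Net feedback parameter λ = (−3.1) + (+0.293) + (-0.851) + (+1.27) + (+0.2) = -2.188 W/m²/K.
ΔT = −F/λ = −8.03/(-2.188) = 3.67 K.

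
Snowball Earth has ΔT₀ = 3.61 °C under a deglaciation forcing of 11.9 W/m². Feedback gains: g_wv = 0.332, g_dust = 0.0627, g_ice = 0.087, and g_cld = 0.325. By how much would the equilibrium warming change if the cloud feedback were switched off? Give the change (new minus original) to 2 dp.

Original: g = 0.8067, ΔT = 3.61/(1−0.8067) = 18.6756 °C.
Without cloud: g' = 0.4817, ΔT' = 3.61/(1−0.4817) = 6.9651 °C.
Change = 6.9651 − 18.6756 = -11.71 °C.

-11.71 °C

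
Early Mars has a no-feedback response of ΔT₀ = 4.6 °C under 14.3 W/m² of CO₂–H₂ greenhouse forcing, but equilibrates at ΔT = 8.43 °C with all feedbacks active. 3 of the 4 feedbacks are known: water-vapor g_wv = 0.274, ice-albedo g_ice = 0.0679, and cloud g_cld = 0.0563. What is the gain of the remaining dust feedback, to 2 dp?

Amplification A = ΔT/ΔT₀ = 8.43/4.6 = 1.833.
Total gain g = 1 − 1/A = 1 − 1/1.833 = 0.4544.
Known gains sum to 0.274 + 0.0679 + 0.0563 = 0.3982.
g_dust = 0.4544 − 0.3982 = 0.06.

0.06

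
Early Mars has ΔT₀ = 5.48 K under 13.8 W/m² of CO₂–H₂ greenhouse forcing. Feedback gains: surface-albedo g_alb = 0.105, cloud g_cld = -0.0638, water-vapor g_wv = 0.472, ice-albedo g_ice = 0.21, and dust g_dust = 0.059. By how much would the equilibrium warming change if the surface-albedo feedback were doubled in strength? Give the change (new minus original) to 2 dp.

23.42 K

Original: g = 0.7822, ΔT = 5.48/(1−0.7822) = 25.1607 K.
With doubled surface-albedo: g' = 0.8872, ΔT' = 5.48/(1−0.8872) = 48.5816 K.
Change = 48.5816 − 25.1607 = 23.42 K.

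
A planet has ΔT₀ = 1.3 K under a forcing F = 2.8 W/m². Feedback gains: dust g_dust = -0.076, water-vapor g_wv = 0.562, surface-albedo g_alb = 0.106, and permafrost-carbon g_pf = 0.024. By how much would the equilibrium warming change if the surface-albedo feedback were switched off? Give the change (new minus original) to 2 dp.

-0.73 K

Original: g = 0.616, ΔT = 1.3/(1−0.616) = 3.3854 K.
Without surface-albedo: g' = 0.51, ΔT' = 1.3/(1−0.51) = 2.6531 K.
Change = 2.6531 − 3.3854 = -0.73 K.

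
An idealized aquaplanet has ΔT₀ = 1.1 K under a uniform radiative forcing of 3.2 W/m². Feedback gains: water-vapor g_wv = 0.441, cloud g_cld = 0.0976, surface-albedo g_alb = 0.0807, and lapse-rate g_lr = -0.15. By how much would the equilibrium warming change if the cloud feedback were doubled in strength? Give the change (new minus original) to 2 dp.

0.47 K

Original: g = 0.4693, ΔT = 1.1/(1−0.4693) = 2.0727 K.
With doubled cloud: g' = 0.5669, ΔT' = 1.1/(1−0.5669) = 2.5398 K.
Change = 2.5398 − 2.0727 = 0.47 K.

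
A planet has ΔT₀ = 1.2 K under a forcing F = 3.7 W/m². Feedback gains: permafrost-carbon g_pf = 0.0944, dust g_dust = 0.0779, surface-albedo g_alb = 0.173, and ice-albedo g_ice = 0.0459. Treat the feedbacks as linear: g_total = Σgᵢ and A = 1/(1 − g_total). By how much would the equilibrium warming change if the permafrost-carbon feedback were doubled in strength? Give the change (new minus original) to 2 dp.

0.36 K

Original: g = 0.3912, ΔT = 1.2/(1−0.3912) = 1.9711 K.
With doubled permafrost-carbon: g' = 0.4856, ΔT' = 1.2/(1−0.4856) = 2.3328 K.
Change = 2.3328 − 1.9711 = 0.36 K.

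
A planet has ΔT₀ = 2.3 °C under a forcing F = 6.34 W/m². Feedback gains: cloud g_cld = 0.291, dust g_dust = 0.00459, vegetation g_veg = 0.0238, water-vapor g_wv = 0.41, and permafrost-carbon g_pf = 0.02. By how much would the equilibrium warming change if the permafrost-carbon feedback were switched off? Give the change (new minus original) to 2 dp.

-0.68 °C

Original: g = 0.74939, ΔT = 2.3/(1−0.74939) = 9.1776 °C.
Without permafrost-carbon: g' = 0.72939, ΔT' = 2.3/(1−0.72939) = 8.4993 °C.
Change = 8.4993 − 9.1776 = -0.68 °C.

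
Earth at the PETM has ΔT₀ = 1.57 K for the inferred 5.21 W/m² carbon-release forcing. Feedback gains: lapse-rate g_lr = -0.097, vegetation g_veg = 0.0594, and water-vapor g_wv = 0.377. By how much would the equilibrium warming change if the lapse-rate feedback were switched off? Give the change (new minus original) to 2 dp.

0.41 K

Original: g = 0.3394, ΔT = 1.57/(1−0.3394) = 2.3766 K.
Without lapse-rate: g' = 0.4364, ΔT' = 1.57/(1−0.4364) = 2.7857 K.
Change = 2.7857 − 2.3766 = 0.41 K.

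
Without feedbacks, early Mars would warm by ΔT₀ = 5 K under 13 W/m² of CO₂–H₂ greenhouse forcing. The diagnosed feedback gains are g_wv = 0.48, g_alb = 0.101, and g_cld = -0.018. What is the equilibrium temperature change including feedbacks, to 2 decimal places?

11.44 K

Total gain g = 0.48 + 0.101 − 0.018 = 0.563.
Amplification A = 1/(1 − 0.563) = 2.288.
ΔT = 5 × 2.288 = 11.44 K.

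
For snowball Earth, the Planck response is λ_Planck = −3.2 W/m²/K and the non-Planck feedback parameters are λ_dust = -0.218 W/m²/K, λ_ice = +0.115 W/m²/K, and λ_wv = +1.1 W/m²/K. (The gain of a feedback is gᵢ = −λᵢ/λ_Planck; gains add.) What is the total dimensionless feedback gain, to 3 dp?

Convert to gains: g_dust = -0.218/3.2 = -0.06812; g_ice = 0.115/3.2 = 0.03594; g_wv = 1.1/3.2 = 0.3438.
Total gain g = 0.31162.

0.312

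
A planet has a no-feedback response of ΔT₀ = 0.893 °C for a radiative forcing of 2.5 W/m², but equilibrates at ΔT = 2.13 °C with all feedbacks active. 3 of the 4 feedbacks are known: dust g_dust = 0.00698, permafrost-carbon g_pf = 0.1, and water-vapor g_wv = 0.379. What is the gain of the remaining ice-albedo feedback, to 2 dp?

Amplification A = ΔT/ΔT₀ = 2.13/0.893 = 2.385.
Total gain g = 1 − 1/A = 1 − 1/2.385 = 0.5807.
Known gains sum to 0.00698 + 0.1 + 0.379 = 0.48598.
g_ice = 0.5807 − 0.48598 = 0.09.

0.09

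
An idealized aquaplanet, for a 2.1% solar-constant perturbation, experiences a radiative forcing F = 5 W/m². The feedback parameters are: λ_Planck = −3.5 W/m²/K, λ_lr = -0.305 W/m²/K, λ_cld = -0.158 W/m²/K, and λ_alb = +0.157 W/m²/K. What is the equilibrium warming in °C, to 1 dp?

1.3 °C

Net feedback parameter λ = (−3.5) + (-0.305) + (-0.158) + (+0.157) = -3.806 W/m²/K.
ΔT = −F/λ = −5/(-3.806) = 1.3 °C.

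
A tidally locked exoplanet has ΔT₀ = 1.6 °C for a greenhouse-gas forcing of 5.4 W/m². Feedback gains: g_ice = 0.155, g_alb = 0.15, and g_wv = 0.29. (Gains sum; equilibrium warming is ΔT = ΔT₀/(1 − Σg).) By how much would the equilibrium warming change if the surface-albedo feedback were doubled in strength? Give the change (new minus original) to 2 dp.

Original: g = 0.595, ΔT = 1.6/(1−0.595) = 3.9506 °C.
With doubled surface-albedo: g' = 0.745, ΔT' = 1.6/(1−0.745) = 6.2745 °C.
Change = 6.2745 − 3.9506 = 2.32 °C.

2.32 °C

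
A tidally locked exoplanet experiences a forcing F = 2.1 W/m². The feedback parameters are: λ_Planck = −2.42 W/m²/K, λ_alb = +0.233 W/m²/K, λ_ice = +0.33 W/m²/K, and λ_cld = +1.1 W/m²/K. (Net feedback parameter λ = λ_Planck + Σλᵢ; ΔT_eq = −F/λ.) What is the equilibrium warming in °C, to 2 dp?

2.77 °C

Net feedback parameter λ = (−2.42) + (+0.233) + (+0.33) + (+1.1) = -0.757 W/m²/K.
ΔT = −F/λ = −2.1/(-0.757) = 2.77 °C.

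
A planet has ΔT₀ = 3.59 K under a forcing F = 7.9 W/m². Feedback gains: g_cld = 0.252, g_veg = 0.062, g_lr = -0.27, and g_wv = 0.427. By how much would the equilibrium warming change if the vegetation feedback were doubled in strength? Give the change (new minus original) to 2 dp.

Original: g = 0.471, ΔT = 3.59/(1−0.471) = 6.7864 K.
With doubled vegetation: g' = 0.533, ΔT' = 3.59/(1−0.533) = 7.6874 K.
Change = 7.6874 − 6.7864 = 0.90 K.

0.90 K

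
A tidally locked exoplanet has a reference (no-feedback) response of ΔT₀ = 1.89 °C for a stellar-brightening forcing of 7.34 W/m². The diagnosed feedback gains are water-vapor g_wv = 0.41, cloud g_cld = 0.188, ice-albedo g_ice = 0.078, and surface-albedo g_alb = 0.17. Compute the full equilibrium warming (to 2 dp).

12.27 °C

Total gain g = 0.41 + 0.188 + 0.078 + 0.17 = 0.846.
Amplification A = 1/(1 − 0.846) = 6.494.
ΔT = 1.89 × 6.494 = 12.27 °C.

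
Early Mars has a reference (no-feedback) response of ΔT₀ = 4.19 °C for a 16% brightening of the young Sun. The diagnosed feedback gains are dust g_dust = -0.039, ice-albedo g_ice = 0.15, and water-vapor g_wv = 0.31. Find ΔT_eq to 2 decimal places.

Total gain g = -0.039 + 0.15 + 0.31 = 0.421.
Amplification A = 1/(1 − 0.421) = 1.727.
ΔT = 4.19 × 1.727 = 7.24 °C.

7.24 °C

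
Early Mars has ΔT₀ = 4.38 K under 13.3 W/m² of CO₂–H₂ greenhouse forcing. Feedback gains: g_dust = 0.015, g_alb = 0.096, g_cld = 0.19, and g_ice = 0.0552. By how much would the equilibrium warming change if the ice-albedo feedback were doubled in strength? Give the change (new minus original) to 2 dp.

Original: g = 0.3562, ΔT = 4.38/(1−0.3562) = 6.8034 K.
With doubled ice-albedo: g' = 0.4114, ΔT' = 4.38/(1−0.4114) = 7.4414 K.
Change = 7.4414 − 6.8034 = 0.64 K.

0.64 K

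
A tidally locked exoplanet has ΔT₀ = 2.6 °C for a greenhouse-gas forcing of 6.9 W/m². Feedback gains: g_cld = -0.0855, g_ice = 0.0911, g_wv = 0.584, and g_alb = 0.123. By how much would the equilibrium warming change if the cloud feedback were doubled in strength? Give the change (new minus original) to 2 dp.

-2.07 °C

Original: g = 0.7126, ΔT = 2.6/(1−0.7126) = 9.0466 °C.
With doubled cloud: g' = 0.6271, ΔT' = 2.6/(1−0.6271) = 6.9724 °C.
Change = 6.9724 − 9.0466 = -2.07 °C.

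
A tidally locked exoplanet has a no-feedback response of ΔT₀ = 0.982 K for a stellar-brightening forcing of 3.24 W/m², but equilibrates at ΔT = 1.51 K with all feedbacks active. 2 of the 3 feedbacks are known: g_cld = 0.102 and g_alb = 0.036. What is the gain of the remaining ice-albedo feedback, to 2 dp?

0.21

Amplification A = ΔT/ΔT₀ = 1.51/0.982 = 1.538.
Total gain g = 1 − 1/A = 1 − 1/1.538 = 0.3498.
Known gains sum to 0.102 + 0.036 = 0.138.
g_ice = 0.3498 − 0.138 = 0.21.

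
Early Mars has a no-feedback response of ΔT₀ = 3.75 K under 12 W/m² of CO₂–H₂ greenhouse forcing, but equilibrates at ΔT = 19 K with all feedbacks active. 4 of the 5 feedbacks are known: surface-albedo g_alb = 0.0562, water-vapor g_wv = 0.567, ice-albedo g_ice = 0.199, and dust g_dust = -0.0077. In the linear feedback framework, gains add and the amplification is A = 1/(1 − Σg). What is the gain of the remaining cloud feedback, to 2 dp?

-0.01

Amplification A = ΔT/ΔT₀ = 19/3.75 = 5.067.
Total gain g = 1 − 1/A = 1 − 1/5.067 = 0.8026.
Known gains sum to 0.0562 + 0.567 + 0.199 − 0.0077 = 0.8145.
g_cld = 0.8026 − 0.8145 = -0.01.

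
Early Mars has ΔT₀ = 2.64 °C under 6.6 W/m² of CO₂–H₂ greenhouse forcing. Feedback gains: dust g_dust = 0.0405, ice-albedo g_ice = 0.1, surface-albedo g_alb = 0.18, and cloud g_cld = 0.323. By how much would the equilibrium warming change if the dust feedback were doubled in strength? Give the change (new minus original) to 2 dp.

Original: g = 0.6435, ΔT = 2.64/(1−0.6435) = 7.4053 °C.
With doubled dust: g' = 0.684, ΔT' = 2.64/(1−0.684) = 8.3544 °C.
Change = 8.3544 − 7.4053 = 0.95 °C.

0.95 °C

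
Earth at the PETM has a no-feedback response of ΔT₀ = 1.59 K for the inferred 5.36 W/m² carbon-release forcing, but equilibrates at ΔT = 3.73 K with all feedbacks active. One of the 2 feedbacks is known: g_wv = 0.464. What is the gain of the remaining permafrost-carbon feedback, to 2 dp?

Amplification A = ΔT/ΔT₀ = 3.73/1.59 = 2.346.
Total gain g = 1 − 1/A = 1 − 1/2.346 = 0.5737.
The known gain is 0.464.
g_pf = 0.5737 − 0.464 = 0.11.

0.11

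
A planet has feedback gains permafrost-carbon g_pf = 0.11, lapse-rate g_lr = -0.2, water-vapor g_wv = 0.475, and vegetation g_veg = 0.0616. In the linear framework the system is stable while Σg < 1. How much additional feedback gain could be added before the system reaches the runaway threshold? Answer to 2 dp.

0.55

Current total gain = 0.11 − 0.2 + 0.475 + 0.0616 = 0.4466.
Margin to runaway = 1 − 0.4466 = 0.55.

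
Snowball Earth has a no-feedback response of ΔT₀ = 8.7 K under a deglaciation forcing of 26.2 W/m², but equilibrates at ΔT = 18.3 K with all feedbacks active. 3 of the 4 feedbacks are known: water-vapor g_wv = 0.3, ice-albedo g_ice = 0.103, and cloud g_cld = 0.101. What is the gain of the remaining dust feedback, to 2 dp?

0.02

Amplification A = ΔT/ΔT₀ = 18.3/8.7 = 2.103.
Total gain g = 1 − 1/A = 1 − 1/2.103 = 0.5245.
Known gains sum to 0.3 + 0.103 + 0.101 = 0.504.
g_dust = 0.5245 − 0.504 = 0.02.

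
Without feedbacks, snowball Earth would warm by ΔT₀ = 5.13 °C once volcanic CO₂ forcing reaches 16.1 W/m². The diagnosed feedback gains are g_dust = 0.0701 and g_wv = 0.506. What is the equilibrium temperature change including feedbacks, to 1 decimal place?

12.1 °C

Total gain g = 0.0701 + 0.506 = 0.5761.
Amplification A = 1/(1 − 0.5761) = 2.359.
ΔT = 5.13 × 2.359 = 12.1 °C.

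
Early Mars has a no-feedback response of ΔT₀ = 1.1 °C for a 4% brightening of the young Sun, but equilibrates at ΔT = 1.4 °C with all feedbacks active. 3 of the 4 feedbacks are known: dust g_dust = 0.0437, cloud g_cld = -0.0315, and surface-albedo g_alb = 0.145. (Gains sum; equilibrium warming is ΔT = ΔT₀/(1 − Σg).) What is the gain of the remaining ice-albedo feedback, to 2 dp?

0.06

Amplification A = ΔT/ΔT₀ = 1.4/1.1 = 1.273.
Total gain g = 1 − 1/A = 1 − 1/1.273 = 0.2145.
Known gains sum to 0.0437 − 0.0315 + 0.145 = 0.1572.
g_ice = 0.2145 − 0.1572 = 0.06.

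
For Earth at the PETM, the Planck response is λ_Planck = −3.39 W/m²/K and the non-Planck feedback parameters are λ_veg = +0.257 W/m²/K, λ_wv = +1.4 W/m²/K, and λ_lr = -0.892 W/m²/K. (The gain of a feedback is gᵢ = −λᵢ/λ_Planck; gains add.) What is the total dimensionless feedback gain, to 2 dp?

0.23

Convert to gains: g_veg = 0.257/3.39 = 0.07581; g_wv = 1.4/3.39 = 0.413; g_lr = -0.892/3.39 = -0.2631.
Total gain g = 0.22571.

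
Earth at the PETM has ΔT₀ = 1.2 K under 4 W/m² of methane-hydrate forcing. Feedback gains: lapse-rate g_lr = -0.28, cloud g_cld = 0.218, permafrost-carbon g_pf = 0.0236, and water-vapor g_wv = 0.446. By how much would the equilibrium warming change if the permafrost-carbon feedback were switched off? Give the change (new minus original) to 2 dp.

Original: g = 0.4076, ΔT = 1.2/(1−0.4076) = 2.0257 K.
Without permafrost-carbon: g' = 0.384, ΔT' = 1.2/(1−0.384) = 1.9481 K.
Change = 1.9481 − 2.0257 = -0.08 K.

-0.08 K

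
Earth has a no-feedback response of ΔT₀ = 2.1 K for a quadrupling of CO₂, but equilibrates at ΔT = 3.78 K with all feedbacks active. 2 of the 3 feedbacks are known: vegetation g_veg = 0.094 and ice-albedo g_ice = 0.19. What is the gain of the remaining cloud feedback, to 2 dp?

Amplification A = ΔT/ΔT₀ = 3.78/2.1 = 1.8.
Total gain g = 1 − 1/A = 1 − 1/1.8 = 0.4444.
Known gains sum to 0.094 + 0.19 = 0.284.
g_cld = 0.4444 − 0.284 = 0.16.

0.16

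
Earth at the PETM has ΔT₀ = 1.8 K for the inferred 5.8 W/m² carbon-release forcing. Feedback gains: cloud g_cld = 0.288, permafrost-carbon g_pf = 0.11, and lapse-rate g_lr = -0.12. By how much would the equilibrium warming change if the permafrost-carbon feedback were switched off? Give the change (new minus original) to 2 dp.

Original: g = 0.278, ΔT = 1.8/(1−0.278) = 2.4931 K.
Without permafrost-carbon: g' = 0.168, ΔT' = 1.8/(1−0.168) = 2.1635 K.
Change = 2.1635 − 2.4931 = -0.33 K.

-0.33 K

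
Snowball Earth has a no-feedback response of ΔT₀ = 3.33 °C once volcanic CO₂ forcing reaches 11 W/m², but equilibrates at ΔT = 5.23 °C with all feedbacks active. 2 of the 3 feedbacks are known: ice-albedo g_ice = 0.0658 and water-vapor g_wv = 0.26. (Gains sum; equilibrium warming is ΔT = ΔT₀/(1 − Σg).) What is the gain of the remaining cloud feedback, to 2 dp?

Amplification A = ΔT/ΔT₀ = 5.23/3.33 = 1.571.
Total gain g = 1 − 1/A = 1 − 1/1.571 = 0.3635.
Known gains sum to 0.0658 + 0.26 = 0.3258.
g_cld = 0.3635 − 0.3258 = 0.04.

0.04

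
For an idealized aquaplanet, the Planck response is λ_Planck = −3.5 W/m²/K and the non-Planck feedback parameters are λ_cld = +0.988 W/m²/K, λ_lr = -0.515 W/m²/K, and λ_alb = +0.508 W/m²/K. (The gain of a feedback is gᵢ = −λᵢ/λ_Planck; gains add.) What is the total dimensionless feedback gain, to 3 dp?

0.280

Convert to gains: g_cld = 0.988/3.5 = 0.2823; g_lr = -0.515/3.5 = -0.1471; g_alb = 0.508/3.5 = 0.1451.
Total gain g = 0.2803.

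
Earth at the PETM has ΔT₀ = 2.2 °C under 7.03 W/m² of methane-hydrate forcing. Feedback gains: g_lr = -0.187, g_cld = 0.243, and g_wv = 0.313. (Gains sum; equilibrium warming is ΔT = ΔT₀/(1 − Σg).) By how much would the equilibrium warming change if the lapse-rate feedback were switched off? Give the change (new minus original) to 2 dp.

Original: g = 0.369, ΔT = 2.2/(1−0.369) = 3.4865 °C.
Without lapse-rate: g' = 0.556, ΔT' = 2.2/(1−0.556) = 4.9550 °C.
Change = 4.9550 − 3.4865 = 1.47 °C.

1.47 °C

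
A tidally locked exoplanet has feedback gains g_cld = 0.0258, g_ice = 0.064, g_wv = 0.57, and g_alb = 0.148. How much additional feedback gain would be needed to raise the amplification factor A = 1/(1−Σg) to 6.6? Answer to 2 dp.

Current total gain = 0.8078.
Target gain for A = 6.6: g* = 1 − 1/6.6 = 0.8485.
Additional gain needed = 0.8485 − 0.8078 = 0.04.

0.04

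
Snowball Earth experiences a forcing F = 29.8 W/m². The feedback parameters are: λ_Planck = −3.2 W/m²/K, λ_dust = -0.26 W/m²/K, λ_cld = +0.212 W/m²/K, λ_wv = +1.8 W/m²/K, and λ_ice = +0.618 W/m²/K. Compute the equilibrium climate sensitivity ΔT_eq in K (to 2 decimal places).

Net feedback parameter λ = (−3.2) + (-0.26) + (+0.212) + (+1.8) + (+0.618) = -0.83 W/m²/K.
ΔT = −F/λ = −29.8/(-0.83) = 35.90 K.

35.90 K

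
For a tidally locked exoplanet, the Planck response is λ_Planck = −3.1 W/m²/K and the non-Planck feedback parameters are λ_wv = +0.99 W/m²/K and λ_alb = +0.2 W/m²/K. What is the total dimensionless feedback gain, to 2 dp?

Convert to gains: g_wv = 0.99/3.1 = 0.3194; g_alb = 0.2/3.1 = 0.06452.
Total gain g = 0.38392.

0.38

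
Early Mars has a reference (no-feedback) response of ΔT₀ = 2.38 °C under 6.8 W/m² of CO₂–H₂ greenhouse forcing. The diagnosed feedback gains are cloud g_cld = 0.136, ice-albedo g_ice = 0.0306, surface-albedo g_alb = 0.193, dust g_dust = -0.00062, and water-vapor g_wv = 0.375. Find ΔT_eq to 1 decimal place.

Total gain g = 0.136 + 0.0306 + 0.193 − 0.00062 + 0.375 = 0.73398.
Amplification A = 1/(1 − 0.73398) = 3.759.
ΔT = 2.38 × 3.759 = 8.9 °C.

8.9 °C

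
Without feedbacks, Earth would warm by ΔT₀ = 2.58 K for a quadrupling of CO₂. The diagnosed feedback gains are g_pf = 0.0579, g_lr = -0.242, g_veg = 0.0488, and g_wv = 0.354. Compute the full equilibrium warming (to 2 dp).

3.30 K

Total gain g = 0.0579 − 0.242 + 0.0488 + 0.354 = 0.2187.
Amplification A = 1/(1 − 0.2187) = 1.28.
ΔT = 2.58 × 1.28 = 3.30 K.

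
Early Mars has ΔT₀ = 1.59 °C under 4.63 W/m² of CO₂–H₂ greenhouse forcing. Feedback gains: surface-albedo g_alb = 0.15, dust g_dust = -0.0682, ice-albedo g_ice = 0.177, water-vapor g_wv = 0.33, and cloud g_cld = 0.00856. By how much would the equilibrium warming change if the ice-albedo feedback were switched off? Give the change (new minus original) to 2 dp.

-1.21 °C

Original: g = 0.59736, ΔT = 1.59/(1−0.59736) = 3.9489 °C.
Without ice-albedo: g' = 0.42036, ΔT' = 1.59/(1−0.42036) = 2.7431 °C.
Change = 2.7431 − 3.9489 = -1.21 °C.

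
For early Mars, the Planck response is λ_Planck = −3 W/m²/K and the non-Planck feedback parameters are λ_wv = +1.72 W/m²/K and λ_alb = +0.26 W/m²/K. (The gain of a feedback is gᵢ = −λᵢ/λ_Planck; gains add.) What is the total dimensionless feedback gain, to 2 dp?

0.66

Convert to gains: g_wv = 1.72/3 = 0.5733; g_alb = 0.26/3 = 0.08667.
Total gain g = 0.65997.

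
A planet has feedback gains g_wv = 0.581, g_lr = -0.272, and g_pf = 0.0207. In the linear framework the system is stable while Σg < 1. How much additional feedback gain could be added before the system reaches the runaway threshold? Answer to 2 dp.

Current total gain = 0.581 − 0.272 + 0.0207 = 0.3297.
Margin to runaway = 1 − 0.3297 = 0.67.

0.67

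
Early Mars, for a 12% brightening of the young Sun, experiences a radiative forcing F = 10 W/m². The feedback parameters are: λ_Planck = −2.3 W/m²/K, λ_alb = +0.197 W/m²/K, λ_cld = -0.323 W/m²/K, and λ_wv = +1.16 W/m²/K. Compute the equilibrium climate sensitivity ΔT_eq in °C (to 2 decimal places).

Net feedback parameter λ = (−2.3) + (+0.197) + (-0.323) + (+1.16) = -1.266 W/m²/K.
ΔT = −F/λ = −10/(-1.266) = 7.90 °C.

7.90 °C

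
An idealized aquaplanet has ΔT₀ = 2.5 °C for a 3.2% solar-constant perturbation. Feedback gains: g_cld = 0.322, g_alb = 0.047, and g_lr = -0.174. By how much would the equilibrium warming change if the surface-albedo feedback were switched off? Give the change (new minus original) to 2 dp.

Original: g = 0.195, ΔT = 2.5/(1−0.195) = 3.1056 °C.
Without surface-albedo: g' = 0.148, ΔT' = 2.5/(1−0.148) = 2.9343 °C.
Change = 2.9343 − 3.1056 = -0.17 °C.

-0.17 °C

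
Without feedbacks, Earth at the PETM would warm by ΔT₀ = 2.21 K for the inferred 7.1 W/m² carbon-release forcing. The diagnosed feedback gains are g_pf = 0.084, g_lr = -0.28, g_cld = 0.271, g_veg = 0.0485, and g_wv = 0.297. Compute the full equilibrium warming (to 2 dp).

Total gain g = 0.084 − 0.28 + 0.271 + 0.0485 + 0.297 = 0.4205.
Amplification A = 1/(1 − 0.4205) = 1.726.
ΔT = 2.21 × 1.726 = 3.81 K.

3.81 K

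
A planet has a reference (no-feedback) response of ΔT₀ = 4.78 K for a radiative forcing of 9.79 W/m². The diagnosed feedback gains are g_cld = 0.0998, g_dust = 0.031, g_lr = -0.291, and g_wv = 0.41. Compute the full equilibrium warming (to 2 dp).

Total gain g = 0.0998 + 0.031 − 0.291 + 0.41 = 0.2498.
Amplification A = 1/(1 − 0.2498) = 1.333.
ΔT = 4.78 × 1.333 = 6.37 K.

6.37 K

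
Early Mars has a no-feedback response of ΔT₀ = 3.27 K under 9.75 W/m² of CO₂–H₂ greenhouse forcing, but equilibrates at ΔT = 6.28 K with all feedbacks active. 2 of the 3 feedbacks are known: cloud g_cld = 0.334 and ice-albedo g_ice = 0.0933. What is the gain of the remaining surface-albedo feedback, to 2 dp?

0.05

Amplification A = ΔT/ΔT₀ = 6.28/3.27 = 1.92.
Total gain g = 1 − 1/A = 1 − 1/1.92 = 0.4792.
Known gains sum to 0.334 + 0.0933 = 0.4273.
g_alb = 0.4792 − 0.4273 = 0.05.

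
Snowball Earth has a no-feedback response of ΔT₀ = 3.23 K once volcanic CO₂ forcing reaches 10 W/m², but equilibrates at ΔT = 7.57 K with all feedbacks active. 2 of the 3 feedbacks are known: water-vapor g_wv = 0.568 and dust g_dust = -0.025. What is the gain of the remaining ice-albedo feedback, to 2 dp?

0.03

Amplification A = ΔT/ΔT₀ = 7.57/3.23 = 2.344.
Total gain g = 1 − 1/A = 1 − 1/2.344 = 0.5734.
Known gains sum to 0.568 − 0.025 = 0.543.
g_ice = 0.5734 − 0.543 = 0.03.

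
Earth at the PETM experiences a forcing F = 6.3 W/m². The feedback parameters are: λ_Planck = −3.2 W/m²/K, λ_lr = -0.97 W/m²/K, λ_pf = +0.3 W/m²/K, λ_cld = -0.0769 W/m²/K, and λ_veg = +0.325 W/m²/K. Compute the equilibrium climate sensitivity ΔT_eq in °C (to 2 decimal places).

Net feedback parameter λ = (−3.2) + (-0.97) + (+0.3) + (-0.0769) + (+0.325) = -3.6219 W/m²/K.
ΔT = −F/λ = −6.3/(-3.6219) = 1.74 °C.

1.74 °C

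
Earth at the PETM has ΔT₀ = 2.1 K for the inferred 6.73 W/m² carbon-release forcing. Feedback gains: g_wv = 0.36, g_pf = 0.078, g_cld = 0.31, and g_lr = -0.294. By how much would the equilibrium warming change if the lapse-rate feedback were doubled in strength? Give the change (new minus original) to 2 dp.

-1.35 K

Original: g = 0.454, ΔT = 2.1/(1−0.454) = 3.8462 K.
With doubled lapse-rate: g' = 0.16, ΔT' = 2.1/(1−0.16) = 2.5000 K.
Change = 2.5000 − 3.8462 = -1.35 K.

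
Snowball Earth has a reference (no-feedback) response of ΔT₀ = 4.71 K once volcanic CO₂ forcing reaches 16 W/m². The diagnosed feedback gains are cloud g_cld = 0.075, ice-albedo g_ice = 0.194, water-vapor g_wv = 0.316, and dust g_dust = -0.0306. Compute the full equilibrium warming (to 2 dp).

10.57 K

Total gain g = 0.075 + 0.194 + 0.316 − 0.0306 = 0.5544.
Amplification A = 1/(1 − 0.5544) = 2.244.
ΔT = 4.71 × 2.244 = 10.57 K.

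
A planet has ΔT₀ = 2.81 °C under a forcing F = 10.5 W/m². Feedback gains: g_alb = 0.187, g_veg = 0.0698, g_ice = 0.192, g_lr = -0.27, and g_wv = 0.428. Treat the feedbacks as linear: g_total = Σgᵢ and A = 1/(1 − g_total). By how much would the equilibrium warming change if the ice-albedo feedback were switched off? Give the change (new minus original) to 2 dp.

-2.34 °C

Original: g = 0.6068, ΔT = 2.81/(1−0.6068) = 7.1465 °C.
Without ice-albedo: g' = 0.4148, ΔT' = 2.81/(1−0.4148) = 4.8018 °C.
Change = 4.8018 − 7.1465 = -2.34 °C.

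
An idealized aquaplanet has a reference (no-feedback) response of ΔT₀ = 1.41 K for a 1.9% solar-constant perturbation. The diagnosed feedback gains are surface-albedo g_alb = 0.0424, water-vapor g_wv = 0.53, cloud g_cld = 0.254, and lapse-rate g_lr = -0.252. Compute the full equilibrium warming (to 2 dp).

Total gain g = 0.0424 + 0.53 + 0.254 − 0.252 = 0.5744.
Amplification A = 1/(1 − 0.5744) = 2.35.
ΔT = 1.41 × 2.35 = 3.31 K.

3.31 K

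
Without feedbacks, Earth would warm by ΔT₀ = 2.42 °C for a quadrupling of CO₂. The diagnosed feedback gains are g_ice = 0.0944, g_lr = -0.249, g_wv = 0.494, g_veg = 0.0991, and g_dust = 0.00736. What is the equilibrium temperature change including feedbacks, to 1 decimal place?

Total gain g = 0.0944 − 0.249 + 0.494 + 0.0991 + 0.00736 = 0.44586.
Amplification A = 1/(1 − 0.44586) = 1.805.
ΔT = 2.42 × 1.805 = 4.4 °C.

4.4 °C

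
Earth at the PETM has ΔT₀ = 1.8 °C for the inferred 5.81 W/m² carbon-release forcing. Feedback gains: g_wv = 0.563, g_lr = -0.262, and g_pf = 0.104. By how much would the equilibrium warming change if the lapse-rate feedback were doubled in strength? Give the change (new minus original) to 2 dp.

-0.92 °C

Original: g = 0.405, ΔT = 1.8/(1−0.405) = 3.0252 °C.
With doubled lapse-rate: g' = 0.143, ΔT' = 1.8/(1−0.143) = 2.1004 °C.
Change = 2.1004 − 3.0252 = -0.92 °C.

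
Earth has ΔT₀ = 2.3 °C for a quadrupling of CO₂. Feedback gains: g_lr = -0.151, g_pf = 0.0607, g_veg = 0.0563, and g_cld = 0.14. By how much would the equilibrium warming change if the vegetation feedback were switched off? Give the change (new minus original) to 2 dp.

-0.15 °C

Original: g = 0.106, ΔT = 2.3/(1−0.106) = 2.5727 °C.
Without vegetation: g' = 0.0497, ΔT' = 2.3/(1−0.0497) = 2.4203 °C.
Change = 2.4203 − 2.5727 = -0.15 °C.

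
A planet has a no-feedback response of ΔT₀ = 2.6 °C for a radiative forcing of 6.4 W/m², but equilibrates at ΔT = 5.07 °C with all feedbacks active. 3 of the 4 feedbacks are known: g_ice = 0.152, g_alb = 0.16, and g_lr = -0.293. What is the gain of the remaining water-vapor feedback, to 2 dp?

0.47

Amplification A = ΔT/ΔT₀ = 5.07/2.6 = 1.95.
Total gain g = 1 − 1/A = 1 − 1/1.95 = 0.4872.
Known gains sum to 0.152 + 0.16 − 0.293 = 0.019.
g_wv = 0.4872 − 0.019 = 0.47.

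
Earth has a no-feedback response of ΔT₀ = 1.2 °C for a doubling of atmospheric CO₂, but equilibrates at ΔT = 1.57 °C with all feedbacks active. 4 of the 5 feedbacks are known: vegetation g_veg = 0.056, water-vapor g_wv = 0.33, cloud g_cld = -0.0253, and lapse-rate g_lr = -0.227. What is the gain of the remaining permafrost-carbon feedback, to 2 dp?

0.10

Amplification A = ΔT/ΔT₀ = 1.57/1.2 = 1.308.
Total gain g = 1 − 1/A = 1 − 1/1.308 = 0.2355.
Known gains sum to 0.056 + 0.33 − 0.0253 − 0.227 = 0.1337.
g_pf = 0.2355 − 0.1337 = 0.10.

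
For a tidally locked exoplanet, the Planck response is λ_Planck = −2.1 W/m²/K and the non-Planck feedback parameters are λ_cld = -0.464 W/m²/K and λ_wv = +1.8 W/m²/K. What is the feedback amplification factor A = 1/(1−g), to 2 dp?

Convert to gains: g_cld = -0.464/2.1 = -0.221; g_wv = 1.8/2.1 = 0.8571.
Total gain g = 0.6361.
A = 1/(1 − 0.6361) = 2.75.

2.75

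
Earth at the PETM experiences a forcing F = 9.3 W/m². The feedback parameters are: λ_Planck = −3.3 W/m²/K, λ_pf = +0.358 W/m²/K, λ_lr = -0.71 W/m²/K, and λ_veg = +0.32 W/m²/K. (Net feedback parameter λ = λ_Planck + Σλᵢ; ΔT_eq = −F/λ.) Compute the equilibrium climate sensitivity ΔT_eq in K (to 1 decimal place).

Net feedback parameter λ = (−3.3) + (+0.358) + (-0.71) + (+0.32) = -3.332 W/m²/K.
ΔT = −F/λ = −9.3/(-3.332) = 2.8 K.

2.8 K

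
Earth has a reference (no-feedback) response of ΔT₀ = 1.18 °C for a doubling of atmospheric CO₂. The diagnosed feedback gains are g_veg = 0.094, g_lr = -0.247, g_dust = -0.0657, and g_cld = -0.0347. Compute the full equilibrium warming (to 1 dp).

0.9 °C

Total gain g = 0.094 − 0.247 − 0.0657 − 0.0347 = -0.2534.
Amplification A = 1/(1 + 0.2534) = 0.7978.
ΔT = 1.18 × 0.7978 = 0.9 °C.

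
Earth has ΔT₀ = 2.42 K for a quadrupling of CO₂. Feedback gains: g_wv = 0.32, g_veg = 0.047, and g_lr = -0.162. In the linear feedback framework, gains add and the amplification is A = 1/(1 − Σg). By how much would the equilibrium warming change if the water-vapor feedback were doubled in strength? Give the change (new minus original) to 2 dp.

2.05 K

Original: g = 0.205, ΔT = 2.42/(1−0.205) = 3.0440 K.
With doubled water-vapor: g' = 0.525, ΔT' = 2.42/(1−0.525) = 5.0947 K.
Change = 5.0947 − 3.0440 = 2.05 K.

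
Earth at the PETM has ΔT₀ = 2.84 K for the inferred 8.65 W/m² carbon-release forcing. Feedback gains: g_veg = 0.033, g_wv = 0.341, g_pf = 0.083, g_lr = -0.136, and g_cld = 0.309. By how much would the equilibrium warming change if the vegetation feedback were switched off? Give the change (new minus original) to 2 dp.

Original: g = 0.63, ΔT = 2.84/(1−0.63) = 7.6757 K.
Without vegetation: g' = 0.597, ΔT' = 2.84/(1−0.597) = 7.0471 K.
Change = 7.0471 − 7.6757 = -0.63 K.

-0.63 K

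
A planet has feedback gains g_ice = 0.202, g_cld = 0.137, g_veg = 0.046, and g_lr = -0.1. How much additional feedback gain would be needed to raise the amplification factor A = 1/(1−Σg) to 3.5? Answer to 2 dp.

Current total gain = 0.285.
Target gain for A = 3.5: g* = 1 − 1/3.5 = 0.7143.
Additional gain needed = 0.7143 − 0.285 = 0.43.

0.43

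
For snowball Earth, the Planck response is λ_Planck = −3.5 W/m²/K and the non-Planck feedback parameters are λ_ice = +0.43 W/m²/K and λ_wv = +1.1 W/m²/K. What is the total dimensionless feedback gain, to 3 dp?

Convert to gains: g_ice = 0.43/3.5 = 0.1229; g_wv = 1.1/3.5 = 0.3143.
Total gain g = 0.4372.

0.437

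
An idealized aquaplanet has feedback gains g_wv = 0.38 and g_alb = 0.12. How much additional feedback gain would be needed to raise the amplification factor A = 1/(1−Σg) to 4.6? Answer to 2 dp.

0.28

Current total gain = 0.5.
Target gain for A = 4.6: g* = 1 − 1/4.6 = 0.7826.
Additional gain needed = 0.7826 − 0.5 = 0.28.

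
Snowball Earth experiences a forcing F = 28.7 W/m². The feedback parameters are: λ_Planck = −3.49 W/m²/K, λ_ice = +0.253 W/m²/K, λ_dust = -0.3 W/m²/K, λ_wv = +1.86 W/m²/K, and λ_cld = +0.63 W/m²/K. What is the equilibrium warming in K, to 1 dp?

Net feedback parameter λ = (−3.49) + (+0.253) + (-0.3) + (+1.86) + (+0.63) = -1.047 W/m²/K.
ΔT = −F/λ = −28.7/(-1.047) = 27.4 K.

27.4 K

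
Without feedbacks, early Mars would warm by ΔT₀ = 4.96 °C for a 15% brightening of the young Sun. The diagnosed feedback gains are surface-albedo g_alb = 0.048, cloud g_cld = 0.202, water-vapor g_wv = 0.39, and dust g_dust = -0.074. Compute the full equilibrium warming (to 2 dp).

Total gain g = 0.048 + 0.202 + 0.39 − 0.074 = 0.566.
Amplification A = 1/(1 − 0.566) = 2.304.
ΔT = 4.96 × 2.304 = 11.43 °C.

11.43 °C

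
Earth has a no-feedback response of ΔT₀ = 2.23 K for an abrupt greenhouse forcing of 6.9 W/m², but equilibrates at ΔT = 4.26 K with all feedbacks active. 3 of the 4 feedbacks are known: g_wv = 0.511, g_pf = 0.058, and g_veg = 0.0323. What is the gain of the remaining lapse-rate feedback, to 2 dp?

-0.12

Amplification A = ΔT/ΔT₀ = 4.26/2.23 = 1.91.
Total gain g = 1 − 1/A = 1 − 1/1.91 = 0.4764.
Known gains sum to 0.511 + 0.058 + 0.0323 = 0.6013.
g_lr = 0.4764 − 0.6013 = -0.12.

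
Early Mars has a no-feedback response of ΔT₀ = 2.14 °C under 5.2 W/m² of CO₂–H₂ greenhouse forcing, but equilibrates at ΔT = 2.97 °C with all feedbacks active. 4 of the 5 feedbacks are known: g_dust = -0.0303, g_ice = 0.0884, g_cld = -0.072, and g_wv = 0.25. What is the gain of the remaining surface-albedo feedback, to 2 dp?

0.04

Amplification A = ΔT/ΔT₀ = 2.97/2.14 = 1.388.
Total gain g = 1 − 1/A = 1 − 1/1.388 = 0.2795.
Known gains sum to -0.0303 + 0.0884 − 0.072 + 0.25 = 0.2361.
g_alb = 0.2795 − 0.2361 = 0.04.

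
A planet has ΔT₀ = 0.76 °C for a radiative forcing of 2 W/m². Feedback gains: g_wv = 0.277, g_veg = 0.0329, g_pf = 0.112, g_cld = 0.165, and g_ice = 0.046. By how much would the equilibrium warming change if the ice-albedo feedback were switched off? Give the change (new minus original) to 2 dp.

Original: g = 0.6329, ΔT = 0.76/(1−0.6329) = 2.0703 °C.
Without ice-albedo: g' = 0.5869, ΔT' = 0.76/(1−0.5869) = 1.8397 °C.
Change = 1.8397 − 2.0703 = -0.23 °C.

-0.23 °C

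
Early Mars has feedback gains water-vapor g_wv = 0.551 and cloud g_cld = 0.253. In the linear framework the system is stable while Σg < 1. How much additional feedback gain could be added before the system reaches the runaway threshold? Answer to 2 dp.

Current total gain = 0.551 + 0.253 = 0.804.
Margin to runaway = 1 − 0.804 = 0.20.

0.20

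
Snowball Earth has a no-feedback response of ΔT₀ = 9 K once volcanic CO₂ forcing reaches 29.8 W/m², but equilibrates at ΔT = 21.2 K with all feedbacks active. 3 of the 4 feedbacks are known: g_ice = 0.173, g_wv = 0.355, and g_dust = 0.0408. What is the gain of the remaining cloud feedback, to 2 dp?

0.01

Amplification A = ΔT/ΔT₀ = 21.2/9 = 2.356.
Total gain g = 1 − 1/A = 1 − 1/2.356 = 0.5756.
Known gains sum to 0.173 + 0.355 + 0.0408 = 0.5688.
g_cld = 0.5756 − 0.5688 = 0.01.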